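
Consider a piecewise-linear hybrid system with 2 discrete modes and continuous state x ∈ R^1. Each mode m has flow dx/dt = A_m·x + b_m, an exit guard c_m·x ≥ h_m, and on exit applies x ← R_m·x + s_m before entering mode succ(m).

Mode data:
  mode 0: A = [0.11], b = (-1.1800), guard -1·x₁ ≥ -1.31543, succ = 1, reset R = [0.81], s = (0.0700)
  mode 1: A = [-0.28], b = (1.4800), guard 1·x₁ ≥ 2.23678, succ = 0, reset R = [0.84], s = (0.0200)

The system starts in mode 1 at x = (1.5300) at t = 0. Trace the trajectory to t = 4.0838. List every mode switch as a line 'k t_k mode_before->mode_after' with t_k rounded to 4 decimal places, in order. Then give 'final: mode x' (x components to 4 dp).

1 0.7446 1->0
2 1.3264 0->1
3 2.4277 1->0
4 3.0095 0->1
final: 1 2.2136

Mode 1: guard c·x = 2.2368 hit at Δt = 0.7446 (t = 0.7446), x⁻ = (2.2368) → reset → x⁺ = (1.8989), jump to mode 0
Mode 0: guard c·x = -1.3154 hit at Δt = 0.5818 (t = 1.3264), x⁻ = (1.3154) → reset → x⁺ = (1.1355), jump to mode 1
Mode 1: guard c·x = 2.2368 hit at Δt = 1.1013 (t = 2.4277), x⁻ = (2.2368) → reset → x⁺ = (1.8989), jump to mode 0
Mode 0: guard c·x = -1.3154 hit at Δt = 0.5818 (t = 3.0095), x⁻ = (1.3154) → reset → x⁺ = (1.1355), jump to mode 1
Mode 1: flow for 1.0743 to horizon, guard not reached → x = (2.2136)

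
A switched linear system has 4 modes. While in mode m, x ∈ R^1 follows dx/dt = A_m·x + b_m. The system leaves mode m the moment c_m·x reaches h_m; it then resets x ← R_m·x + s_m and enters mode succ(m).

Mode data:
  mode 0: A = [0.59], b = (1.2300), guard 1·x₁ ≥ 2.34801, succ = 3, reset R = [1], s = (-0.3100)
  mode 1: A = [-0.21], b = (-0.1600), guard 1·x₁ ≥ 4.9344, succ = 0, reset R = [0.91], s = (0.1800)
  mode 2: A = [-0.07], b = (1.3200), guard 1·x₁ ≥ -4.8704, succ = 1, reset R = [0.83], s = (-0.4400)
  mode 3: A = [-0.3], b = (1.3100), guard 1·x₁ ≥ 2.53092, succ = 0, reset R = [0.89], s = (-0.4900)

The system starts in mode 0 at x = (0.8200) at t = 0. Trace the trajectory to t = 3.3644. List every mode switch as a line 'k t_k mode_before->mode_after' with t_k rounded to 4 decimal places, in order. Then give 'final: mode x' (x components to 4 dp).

1 0.7164 0->3
2 1.5092 3->0
3 1.7493 0->3
4 2.5421 3->0
5 2.7822 0->3
final: 3 2.4112

Mode 0: guard c·x = 2.3480 hit at Δt = 0.7164 (t = 0.7164), x⁻ = (2.3480) → reset → x⁺ = (2.0380), jump to mode 3
Mode 3: guard c·x = 2.5309 hit at Δt = 0.7928 (t = 1.5092), x⁻ = (2.5309) → reset → x⁺ = (1.7625), jump to mode 0
Mode 0: guard c·x = 2.3480 hit at Δt = 0.2401 (t = 1.7493), x⁻ = (2.3480) → reset → x⁺ = (2.0380), jump to mode 3
Mode 3: guard c·x = 2.5309 hit at Δt = 0.7928 (t = 2.5421), x⁻ = (2.5309) → reset → x⁺ = (1.7625), jump to mode 0
Mode 0: guard c·x = 2.3480 hit at Δt = 0.2401 (t = 2.7822), x⁻ = (2.3480) → reset → x⁺ = (2.0380), jump to mode 3
Mode 3: flow for 0.5822 to horizon, guard not reached → x = (2.4112)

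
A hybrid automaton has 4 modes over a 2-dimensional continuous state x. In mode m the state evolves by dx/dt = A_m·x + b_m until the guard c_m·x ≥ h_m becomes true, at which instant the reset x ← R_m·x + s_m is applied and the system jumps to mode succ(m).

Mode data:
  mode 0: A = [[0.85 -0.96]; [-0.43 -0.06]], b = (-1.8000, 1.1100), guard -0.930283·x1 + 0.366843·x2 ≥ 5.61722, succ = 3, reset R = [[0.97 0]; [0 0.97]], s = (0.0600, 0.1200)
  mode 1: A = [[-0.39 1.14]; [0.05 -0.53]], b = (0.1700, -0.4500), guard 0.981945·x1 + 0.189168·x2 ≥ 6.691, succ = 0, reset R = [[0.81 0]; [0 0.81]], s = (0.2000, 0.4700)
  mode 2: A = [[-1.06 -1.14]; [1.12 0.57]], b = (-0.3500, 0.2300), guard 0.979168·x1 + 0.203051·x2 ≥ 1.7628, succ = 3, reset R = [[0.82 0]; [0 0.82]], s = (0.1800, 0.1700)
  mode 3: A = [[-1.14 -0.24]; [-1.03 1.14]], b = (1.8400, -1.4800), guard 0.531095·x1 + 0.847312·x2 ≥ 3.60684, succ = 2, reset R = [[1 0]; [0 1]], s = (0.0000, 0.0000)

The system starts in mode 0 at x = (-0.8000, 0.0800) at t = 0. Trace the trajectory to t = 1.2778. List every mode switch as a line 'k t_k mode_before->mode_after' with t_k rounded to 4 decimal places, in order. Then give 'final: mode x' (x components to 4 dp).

1 0.9044 0->3
final: 3 -2.9603 4.4327

Mode 0: guard c·x = 5.6172 hit at Δt = 0.9044 (t = 0.9044), x⁻ = (-5.2323, 2.0437) → reset → x⁺ = (-5.0153, 2.1024), jump to mode 3
Mode 3: flow for 0.3734 to horizon, guard not reached → x = (-2.9603, 4.4327)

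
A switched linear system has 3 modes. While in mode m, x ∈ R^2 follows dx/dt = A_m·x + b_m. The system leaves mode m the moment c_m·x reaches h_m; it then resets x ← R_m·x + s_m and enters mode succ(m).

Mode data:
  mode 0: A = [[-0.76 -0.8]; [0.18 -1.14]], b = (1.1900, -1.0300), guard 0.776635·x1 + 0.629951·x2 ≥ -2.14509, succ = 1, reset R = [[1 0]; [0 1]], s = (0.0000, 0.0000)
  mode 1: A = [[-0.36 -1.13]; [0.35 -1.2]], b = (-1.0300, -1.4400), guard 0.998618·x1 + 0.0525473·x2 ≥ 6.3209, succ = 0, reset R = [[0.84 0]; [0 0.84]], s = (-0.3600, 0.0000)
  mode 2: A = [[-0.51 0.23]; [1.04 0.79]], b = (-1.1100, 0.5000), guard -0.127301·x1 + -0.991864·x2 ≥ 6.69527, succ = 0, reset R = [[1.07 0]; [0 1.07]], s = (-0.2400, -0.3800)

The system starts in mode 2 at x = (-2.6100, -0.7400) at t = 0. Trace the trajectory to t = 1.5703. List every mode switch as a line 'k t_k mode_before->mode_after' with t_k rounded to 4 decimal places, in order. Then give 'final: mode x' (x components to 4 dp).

Mode 2: guard c·x = 6.6953 hit at Δt = 1.1716 (t = 1.1716), x⁻ = (-3.0945, -6.3530) → reset → x⁺ = (-3.5511, -7.1777), jump to mode 0
Mode 0: flow for 0.3987 to horizon, guard not reached → x = (-0.5722, -4.9909)

1 1.1716 2->0
final: 0 -0.5722 -4.9909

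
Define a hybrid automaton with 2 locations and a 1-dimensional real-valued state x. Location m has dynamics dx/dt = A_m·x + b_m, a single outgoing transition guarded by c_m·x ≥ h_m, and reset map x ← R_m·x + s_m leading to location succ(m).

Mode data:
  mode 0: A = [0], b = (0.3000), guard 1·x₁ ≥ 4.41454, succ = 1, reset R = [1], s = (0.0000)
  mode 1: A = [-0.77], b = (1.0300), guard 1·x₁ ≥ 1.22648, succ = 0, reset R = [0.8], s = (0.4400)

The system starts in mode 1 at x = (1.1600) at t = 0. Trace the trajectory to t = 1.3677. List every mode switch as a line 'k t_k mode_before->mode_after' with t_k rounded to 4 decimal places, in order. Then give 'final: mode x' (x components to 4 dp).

Mode 1: guard c·x = 1.2265 hit at Δt = 0.6087 (t = 0.6087), x⁻ = (1.2265) → reset → x⁺ = (1.4212), jump to mode 0
Mode 0: flow for 0.7590 to horizon, guard not reached → x = (1.6489)

1 0.6087 1->0
final: 0 1.6489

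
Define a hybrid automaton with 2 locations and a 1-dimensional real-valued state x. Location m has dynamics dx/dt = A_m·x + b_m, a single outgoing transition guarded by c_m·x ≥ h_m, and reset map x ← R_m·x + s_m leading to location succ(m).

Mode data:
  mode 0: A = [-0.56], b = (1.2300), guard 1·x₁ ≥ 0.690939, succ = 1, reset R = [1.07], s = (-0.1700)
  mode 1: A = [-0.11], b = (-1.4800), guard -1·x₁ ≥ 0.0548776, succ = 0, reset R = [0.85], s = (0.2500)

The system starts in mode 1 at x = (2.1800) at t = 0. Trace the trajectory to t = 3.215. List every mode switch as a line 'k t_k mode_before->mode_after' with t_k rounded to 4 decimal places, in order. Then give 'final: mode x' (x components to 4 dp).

Mode 1: guard c·x = 0.0549 hit at Δt = 1.4023 (t = 1.4023), x⁻ = (-0.0549) → reset → x⁺ = (0.2034), jump to mode 0
Mode 0: guard c·x = 0.6909 hit at Δt = 0.5010 (t = 1.9033), x⁻ = (0.6909) → reset → x⁺ = (0.5693), jump to mode 1
Mode 1: guard c·x = 0.0549 hit at Δt = 0.4139 (t = 2.3172), x⁻ = (-0.0549) → reset → x⁺ = (0.2034), jump to mode 0
Mode 0: guard c·x = 0.6909 hit at Δt = 0.5010 (t = 2.8182), x⁻ = (0.6909) → reset → x⁺ = (0.5693), jump to mode 1
Mode 1: flow for 0.3968 to horizon, guard not reached → x = (-0.0296)

1 1.4023 1->0
2 1.9033 0->1
3 2.3172 1->0
4 2.8182 0->1
final: 1 -0.0296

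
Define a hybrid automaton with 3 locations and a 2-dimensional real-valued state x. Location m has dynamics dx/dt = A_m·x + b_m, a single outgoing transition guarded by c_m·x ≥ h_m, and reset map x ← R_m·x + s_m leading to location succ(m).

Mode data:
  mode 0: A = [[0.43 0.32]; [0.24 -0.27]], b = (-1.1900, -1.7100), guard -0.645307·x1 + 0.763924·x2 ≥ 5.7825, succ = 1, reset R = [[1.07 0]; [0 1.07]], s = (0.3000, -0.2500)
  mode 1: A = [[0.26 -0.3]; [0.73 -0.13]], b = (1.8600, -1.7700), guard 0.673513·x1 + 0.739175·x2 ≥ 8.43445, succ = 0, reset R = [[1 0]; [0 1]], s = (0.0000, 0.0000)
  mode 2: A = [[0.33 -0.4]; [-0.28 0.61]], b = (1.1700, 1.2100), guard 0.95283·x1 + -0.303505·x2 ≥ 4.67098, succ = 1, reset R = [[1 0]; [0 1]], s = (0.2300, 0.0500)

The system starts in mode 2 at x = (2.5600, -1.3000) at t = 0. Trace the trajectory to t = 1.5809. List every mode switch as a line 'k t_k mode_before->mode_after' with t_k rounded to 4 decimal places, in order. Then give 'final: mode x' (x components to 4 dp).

Mode 2: guard c·x = 4.6710 hit at Δt = 0.6246 (t = 0.6246), x⁻ = (4.3610, -1.6992) → reset → x⁺ = (4.5910, -1.6492), jump to mode 1
Mode 1: flow for 0.9563 to horizon, guard not reached → x = (8.0668, 1.1264)

1 0.6246 2->1
final: 1 8.0668 1.1264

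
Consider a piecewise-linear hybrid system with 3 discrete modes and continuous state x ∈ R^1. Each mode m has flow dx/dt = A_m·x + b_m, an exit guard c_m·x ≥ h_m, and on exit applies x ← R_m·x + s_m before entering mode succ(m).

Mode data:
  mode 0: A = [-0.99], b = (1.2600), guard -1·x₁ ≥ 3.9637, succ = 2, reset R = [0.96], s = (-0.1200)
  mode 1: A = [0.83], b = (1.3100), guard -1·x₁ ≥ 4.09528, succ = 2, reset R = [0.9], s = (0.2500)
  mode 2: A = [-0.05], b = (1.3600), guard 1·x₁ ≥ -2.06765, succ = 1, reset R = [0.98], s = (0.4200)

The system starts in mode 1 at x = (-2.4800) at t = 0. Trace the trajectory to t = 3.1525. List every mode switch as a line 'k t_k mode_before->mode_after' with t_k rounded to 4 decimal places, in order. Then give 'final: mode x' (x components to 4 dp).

Mode 1: guard c·x = 4.0953 hit at Δt = 1.2368 (t = 1.2368), x⁻ = (-4.0953) → reset → x⁺ = (-3.4358), jump to mode 2
Mode 2: guard c·x = -2.0676 hit at Δt = 0.9137 (t = 2.1505), x⁻ = (-2.0677) → reset → x⁺ = (-1.6063), jump to mode 1
Mode 1: flow for 1.0020 to horizon, guard not reached → x = (-1.6426)

1 1.2368 1->2
2 2.1505 2->1
final: 1 -1.6426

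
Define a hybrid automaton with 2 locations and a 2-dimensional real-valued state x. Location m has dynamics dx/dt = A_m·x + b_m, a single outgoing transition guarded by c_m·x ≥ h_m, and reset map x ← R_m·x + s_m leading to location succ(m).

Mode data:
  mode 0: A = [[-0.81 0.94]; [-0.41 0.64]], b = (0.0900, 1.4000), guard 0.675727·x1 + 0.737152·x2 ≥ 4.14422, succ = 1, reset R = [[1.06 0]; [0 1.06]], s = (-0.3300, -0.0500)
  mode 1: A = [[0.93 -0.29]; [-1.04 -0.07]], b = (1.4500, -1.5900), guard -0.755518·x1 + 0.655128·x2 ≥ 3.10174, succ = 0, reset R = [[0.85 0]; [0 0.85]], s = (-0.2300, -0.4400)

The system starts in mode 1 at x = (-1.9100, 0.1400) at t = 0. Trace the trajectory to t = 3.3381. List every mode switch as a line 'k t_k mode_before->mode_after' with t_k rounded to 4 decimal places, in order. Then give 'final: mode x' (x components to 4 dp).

Mode 1: guard c·x = 3.1017 hit at Δt = 1.3023 (t = 1.3023), x⁻ = (-3.0691, 1.1951) → reset → x⁺ = (-2.8387, 0.5759), jump to mode 0
Mode 0: guard c·x = 4.1442 hit at Δt = 1.1996 (t = 2.5019), x⁻ = (1.0462, 4.6629) → reset → x⁺ = (0.7789, 4.8927), jump to mode 1
Mode 1: flow for 0.8362 to horizon, guard not reached → x = (2.1345, 2.2055)

1 1.3023 1->0
2 2.5019 0->1
final: 1 2.1345 2.2055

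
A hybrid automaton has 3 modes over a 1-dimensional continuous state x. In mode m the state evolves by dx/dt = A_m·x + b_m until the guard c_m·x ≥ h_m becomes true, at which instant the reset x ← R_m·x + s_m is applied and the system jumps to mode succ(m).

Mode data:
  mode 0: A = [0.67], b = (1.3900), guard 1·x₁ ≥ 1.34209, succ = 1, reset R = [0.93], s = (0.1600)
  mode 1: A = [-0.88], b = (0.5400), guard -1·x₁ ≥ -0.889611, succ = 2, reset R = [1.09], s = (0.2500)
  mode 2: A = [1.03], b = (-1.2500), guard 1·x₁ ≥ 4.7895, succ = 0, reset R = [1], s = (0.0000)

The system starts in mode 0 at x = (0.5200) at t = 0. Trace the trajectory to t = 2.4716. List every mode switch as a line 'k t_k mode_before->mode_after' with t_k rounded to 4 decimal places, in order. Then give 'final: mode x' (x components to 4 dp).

Mode 0: guard c·x = 1.3421 hit at Δt = 0.4108 (t = 0.4108), x⁻ = (1.3421) → reset → x⁺ = (1.4081), jump to mode 1
Mode 1: guard c·x = -0.8896 hit at Δt = 1.2016 (t = 1.6124), x⁻ = (0.8896) → reset → x⁺ = (1.2197), jump to mode 2
Mode 2: flow for 0.8592 to horizon, guard not reached → x = (1.2283)

1 0.4108 0->1
2 1.6124 1->2
final: 2 1.2283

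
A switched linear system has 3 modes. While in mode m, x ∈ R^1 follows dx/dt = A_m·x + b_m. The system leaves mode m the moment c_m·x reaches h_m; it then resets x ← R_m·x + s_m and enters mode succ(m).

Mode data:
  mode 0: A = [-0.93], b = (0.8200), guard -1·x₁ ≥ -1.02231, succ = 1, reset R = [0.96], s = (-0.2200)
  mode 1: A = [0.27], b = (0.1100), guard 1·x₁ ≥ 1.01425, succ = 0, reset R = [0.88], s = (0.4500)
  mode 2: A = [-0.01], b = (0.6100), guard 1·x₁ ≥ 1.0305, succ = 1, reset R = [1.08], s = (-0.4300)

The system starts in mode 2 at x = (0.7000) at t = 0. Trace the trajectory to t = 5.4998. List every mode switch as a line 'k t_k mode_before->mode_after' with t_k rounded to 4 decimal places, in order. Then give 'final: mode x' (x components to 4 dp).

Mode 2: guard c·x = 1.0305 hit at Δt = 0.5496 (t = 0.5496), x⁻ = (1.0305) → reset → x⁺ = (0.6829), jump to mode 1
Mode 1: guard c·x = 1.0143 hit at Δt = 0.9827 (t = 1.5323), x⁻ = (1.0143) → reset → x⁺ = (1.3425), jump to mode 0
Mode 0: guard c·x = -1.0223 hit at Δt = 1.2765 (t = 2.8088), x⁻ = (1.0223) → reset → x⁺ = (0.7614), jump to mode 1
Mode 1: guard c·x = 1.0143 hit at Δt = 0.7253 (t = 3.5341), x⁻ = (1.0143) → reset → x⁺ = (1.3425), jump to mode 0
Mode 0: guard c·x = -1.0223 hit at Δt = 1.2765 (t = 4.8106), x⁻ = (1.0223) → reset → x⁺ = (0.7614), jump to mode 1
Mode 1: flow for 0.6892 to horizon, guard not reached → x = (1.0005)

1 0.5496 2->1
2 1.5323 1->0
3 2.8088 0->1
4 3.5341 1->0
5 4.8106 0->1
final: 1 1.0005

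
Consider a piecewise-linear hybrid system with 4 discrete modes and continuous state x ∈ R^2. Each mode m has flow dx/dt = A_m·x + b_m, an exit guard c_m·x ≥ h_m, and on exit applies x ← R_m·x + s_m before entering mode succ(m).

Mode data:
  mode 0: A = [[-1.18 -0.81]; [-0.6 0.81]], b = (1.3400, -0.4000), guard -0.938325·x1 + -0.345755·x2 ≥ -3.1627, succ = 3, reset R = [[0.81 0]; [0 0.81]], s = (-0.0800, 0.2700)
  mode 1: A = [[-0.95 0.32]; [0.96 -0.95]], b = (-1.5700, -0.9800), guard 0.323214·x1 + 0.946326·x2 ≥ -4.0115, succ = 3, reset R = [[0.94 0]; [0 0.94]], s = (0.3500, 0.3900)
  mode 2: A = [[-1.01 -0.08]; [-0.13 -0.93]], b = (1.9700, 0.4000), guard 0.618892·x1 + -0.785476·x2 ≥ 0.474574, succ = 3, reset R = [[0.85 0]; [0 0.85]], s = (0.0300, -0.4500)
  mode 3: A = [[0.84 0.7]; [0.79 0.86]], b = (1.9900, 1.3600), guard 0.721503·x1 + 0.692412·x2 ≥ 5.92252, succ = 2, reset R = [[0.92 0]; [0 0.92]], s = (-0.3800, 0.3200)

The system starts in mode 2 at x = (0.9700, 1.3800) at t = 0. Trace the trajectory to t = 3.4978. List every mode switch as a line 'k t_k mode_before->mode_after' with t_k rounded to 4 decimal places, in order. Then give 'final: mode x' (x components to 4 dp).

Mode 2: guard c·x = 0.4746 hit at Δt = 1.1117 (t = 1.1117), x⁻ = (1.5839, 0.6438) → reset → x⁺ = (1.3763, 0.0972), jump to mode 3
Mode 3: guard c·x = 5.9225 hit at Δt = 0.6687 (t = 1.7804), x⁻ = (4.9947, 3.3489) → reset → x⁺ = (4.2152, 3.4010), jump to mode 2
Mode 2: guard c·x = 0.4746 hit at Δt = 0.7171 (t = 2.4975), x⁻ = (2.9518, 1.7216) → reset → x⁺ = (2.5391, 1.0134), jump to mode 3
Mode 3: guard c·x = 5.9225 hit at Δt = 0.3830 (t = 2.8805), x⁻ = (5.0272, 3.3150) → reset → x⁺ = (4.2451, 3.3698), jump to mode 2
Mode 2: flow for 0.6173 to horizon, guard not reached → x = (3.0900, 1.8691)

1 1.1117 2->3
2 1.7804 3->2
3 2.4975 2->3
4 2.8805 3->2
final: 2 3.0900 1.8691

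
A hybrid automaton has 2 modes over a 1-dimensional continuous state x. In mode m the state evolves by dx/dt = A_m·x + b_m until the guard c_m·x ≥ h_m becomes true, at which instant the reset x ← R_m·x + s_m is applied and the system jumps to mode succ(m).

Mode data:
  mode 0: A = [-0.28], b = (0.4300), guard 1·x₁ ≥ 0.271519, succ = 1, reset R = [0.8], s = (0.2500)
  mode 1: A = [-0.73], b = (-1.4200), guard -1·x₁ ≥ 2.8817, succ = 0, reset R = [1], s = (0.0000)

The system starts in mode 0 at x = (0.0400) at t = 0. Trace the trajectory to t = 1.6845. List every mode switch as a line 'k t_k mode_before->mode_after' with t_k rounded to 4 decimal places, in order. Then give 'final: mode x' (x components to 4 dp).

1 0.6006 0->1
final: 1 -0.8517

Mode 0: guard c·x = 0.2715 hit at Δt = 0.6006 (t = 0.6006), x⁻ = (0.2715) → reset → x⁺ = (0.4672), jump to mode 1
Mode 1: flow for 1.0839 to horizon, guard not reached → x = (-0.8517)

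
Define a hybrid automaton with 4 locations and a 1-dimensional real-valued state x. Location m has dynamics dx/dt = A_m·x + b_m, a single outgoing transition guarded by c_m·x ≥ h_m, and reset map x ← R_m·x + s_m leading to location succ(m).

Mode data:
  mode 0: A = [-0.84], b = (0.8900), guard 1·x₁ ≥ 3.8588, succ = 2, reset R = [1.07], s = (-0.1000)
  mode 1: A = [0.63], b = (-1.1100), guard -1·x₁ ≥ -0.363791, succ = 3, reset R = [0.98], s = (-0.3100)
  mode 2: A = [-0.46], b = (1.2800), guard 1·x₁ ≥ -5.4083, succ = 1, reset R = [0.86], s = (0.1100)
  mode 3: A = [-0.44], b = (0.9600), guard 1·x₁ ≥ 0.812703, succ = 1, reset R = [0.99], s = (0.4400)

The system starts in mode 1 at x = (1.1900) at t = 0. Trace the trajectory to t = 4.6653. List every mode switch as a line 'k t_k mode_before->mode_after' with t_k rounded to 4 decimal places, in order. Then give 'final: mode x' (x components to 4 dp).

Mode 1: guard c·x = -0.3638 hit at Δt = 1.4189 (t = 1.4189), x⁻ = (0.3638) → reset → x⁺ = (0.0465), jump to mode 3
Mode 3: guard c·x = 0.8127 hit at Δt = 1.0101 (t = 2.4290), x⁻ = (0.8127) → reset → x⁺ = (1.2446), jump to mode 1
Mode 1: guard c·x = -0.3638 hit at Δt = 1.5781 (t = 4.0071), x⁻ = (0.3638) → reset → x⁺ = (0.0465), jump to mode 3
Mode 3: flow for 0.6582 to horizon, guard not reached → x = (0.5834)

1 1.4189 1->3
2 2.4290 3->1
3 4.0071 1->3
final: 3 0.5834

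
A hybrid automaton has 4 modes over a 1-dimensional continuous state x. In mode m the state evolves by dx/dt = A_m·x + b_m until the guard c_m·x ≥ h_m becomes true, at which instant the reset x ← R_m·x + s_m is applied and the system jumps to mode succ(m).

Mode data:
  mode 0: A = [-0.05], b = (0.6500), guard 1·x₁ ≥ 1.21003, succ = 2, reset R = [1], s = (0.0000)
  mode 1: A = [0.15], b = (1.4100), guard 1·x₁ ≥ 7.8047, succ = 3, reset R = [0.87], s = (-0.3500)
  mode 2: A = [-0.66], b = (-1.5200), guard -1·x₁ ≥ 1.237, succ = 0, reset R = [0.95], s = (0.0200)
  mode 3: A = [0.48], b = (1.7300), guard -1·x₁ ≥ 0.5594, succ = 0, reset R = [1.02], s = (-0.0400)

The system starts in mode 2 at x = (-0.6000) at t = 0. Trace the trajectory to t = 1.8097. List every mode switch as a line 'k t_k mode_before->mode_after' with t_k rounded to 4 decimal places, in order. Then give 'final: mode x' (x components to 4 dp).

1 0.7098 2->0
final: 0 -0.3977

Mode 2: guard c·x = 1.2370 hit at Δt = 0.7098 (t = 0.7098), x⁻ = (-1.2370) → reset → x⁺ = (-1.1552), jump to mode 0
Mode 0: flow for 1.0999 to horizon, guard not reached → x = (-0.3977)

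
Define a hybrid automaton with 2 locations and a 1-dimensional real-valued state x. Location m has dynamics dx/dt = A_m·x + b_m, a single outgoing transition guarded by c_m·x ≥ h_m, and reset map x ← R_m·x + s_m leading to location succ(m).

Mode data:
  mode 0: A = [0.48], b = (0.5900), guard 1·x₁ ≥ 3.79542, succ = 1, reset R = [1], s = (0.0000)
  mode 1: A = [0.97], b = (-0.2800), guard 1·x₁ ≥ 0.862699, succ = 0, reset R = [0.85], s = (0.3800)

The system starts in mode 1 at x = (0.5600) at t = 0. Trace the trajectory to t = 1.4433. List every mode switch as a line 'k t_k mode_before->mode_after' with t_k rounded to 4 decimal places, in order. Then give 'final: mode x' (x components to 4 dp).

Mode 1: guard c·x = 0.8627 hit at Δt = 0.7725 (t = 0.7725), x⁻ = (0.8627) → reset → x⁺ = (1.1133), jump to mode 0
Mode 0: flow for 0.6708 to horizon, guard not reached → x = (2.0031)

1 0.7725 1->0
final: 0 2.0031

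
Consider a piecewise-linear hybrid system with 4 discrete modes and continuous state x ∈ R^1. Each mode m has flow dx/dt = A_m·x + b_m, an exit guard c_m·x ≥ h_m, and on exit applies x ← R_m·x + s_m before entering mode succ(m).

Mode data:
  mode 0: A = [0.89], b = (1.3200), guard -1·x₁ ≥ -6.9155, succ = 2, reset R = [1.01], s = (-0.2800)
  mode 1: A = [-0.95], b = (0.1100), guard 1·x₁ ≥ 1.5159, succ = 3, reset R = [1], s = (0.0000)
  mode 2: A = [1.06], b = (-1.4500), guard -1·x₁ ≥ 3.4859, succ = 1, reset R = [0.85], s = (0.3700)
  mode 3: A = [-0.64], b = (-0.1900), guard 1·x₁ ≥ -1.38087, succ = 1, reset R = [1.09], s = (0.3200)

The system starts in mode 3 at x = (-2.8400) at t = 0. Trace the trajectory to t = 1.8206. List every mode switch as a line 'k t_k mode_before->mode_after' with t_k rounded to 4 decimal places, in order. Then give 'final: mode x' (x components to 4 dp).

Mode 3: guard c·x = -1.3809 hit at Δt = 1.3324 (t = 1.3324), x⁻ = (-1.3809) → reset → x⁺ = (-1.1851), jump to mode 1
Mode 1: flow for 0.4882 to horizon, guard not reached → x = (-0.7024)

1 1.3324 3->1
final: 1 -0.7024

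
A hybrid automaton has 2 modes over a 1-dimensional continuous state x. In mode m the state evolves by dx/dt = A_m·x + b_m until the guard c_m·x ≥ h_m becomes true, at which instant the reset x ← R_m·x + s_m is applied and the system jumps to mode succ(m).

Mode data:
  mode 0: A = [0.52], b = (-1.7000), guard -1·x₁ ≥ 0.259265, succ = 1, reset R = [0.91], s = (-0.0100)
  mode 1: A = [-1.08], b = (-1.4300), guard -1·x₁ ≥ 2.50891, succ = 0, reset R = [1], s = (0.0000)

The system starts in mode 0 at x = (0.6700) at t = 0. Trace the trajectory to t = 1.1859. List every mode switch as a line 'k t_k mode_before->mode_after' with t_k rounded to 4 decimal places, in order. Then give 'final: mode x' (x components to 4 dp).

1 0.5878 0->1
final: 1 -0.7589

Mode 0: guard c·x = 0.2593 hit at Δt = 0.5878 (t = 0.5878), x⁻ = (-0.2593) → reset → x⁺ = (-0.2459), jump to mode 1
Mode 1: flow for 0.5981 to horizon, guard not reached → x = (-0.7589)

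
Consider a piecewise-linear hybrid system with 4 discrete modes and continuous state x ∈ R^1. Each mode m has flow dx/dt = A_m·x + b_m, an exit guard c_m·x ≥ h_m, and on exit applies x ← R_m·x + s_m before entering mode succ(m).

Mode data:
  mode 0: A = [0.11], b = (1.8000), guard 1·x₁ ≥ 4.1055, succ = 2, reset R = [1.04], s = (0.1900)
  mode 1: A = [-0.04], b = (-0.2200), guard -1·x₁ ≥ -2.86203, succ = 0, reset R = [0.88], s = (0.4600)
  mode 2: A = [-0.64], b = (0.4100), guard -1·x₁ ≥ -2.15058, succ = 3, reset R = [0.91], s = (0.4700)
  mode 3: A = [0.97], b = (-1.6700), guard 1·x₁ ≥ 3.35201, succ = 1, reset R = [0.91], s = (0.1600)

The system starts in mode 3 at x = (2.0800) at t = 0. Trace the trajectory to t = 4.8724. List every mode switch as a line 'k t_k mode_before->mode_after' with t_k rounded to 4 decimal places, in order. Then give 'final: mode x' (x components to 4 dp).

Mode 3: guard c·x = 3.3520 hit at Δt = 1.5619 (t = 1.5619), x⁻ = (3.3520) → reset → x⁺ = (3.2103), jump to mode 1
Mode 1: guard c·x = -2.8620 hit at Δt = 1.0202 (t = 2.5821), x⁻ = (2.8620) → reset → x⁺ = (2.9786), jump to mode 0
Mode 0: guard c·x = 4.1055 hit at Δt = 0.5148 (t = 3.0969), x⁻ = (4.1055) → reset → x⁺ = (4.4597), jump to mode 2
Mode 2: guard c·x = -2.1506 hit at Δt = 1.4499 (t = 4.5468), x⁻ = (2.1506) → reset → x⁺ = (2.4270), jump to mode 3
Mode 3: flow for 0.3256 to horizon, guard not reached → x = (2.6890)

1 1.5619 3->1
2 2.5821 1->0
3 3.0969 0->2
4 4.5468 2->3
final: 3 2.6890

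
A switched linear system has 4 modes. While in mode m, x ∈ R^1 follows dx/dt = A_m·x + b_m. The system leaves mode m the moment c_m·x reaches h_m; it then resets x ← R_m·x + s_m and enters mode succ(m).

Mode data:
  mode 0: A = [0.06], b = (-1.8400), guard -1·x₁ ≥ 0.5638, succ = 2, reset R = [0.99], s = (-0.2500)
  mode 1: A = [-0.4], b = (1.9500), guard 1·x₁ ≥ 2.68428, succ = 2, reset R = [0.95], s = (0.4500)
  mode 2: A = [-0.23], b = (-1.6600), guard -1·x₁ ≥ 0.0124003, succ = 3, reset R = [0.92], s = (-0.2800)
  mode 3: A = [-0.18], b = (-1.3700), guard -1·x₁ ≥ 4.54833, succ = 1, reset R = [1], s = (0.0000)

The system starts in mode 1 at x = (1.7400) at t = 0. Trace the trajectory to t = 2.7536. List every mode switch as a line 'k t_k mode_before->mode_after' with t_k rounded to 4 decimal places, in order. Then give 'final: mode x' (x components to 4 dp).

1 0.8960 1->2
2 2.4148 2->3
final: 3 -0.7245

Mode 1: guard c·x = 2.6843 hit at Δt = 0.8960 (t = 0.8960), x⁻ = (2.6843) → reset → x⁺ = (3.0001), jump to mode 2
Mode 2: guard c·x = 0.0124 hit at Δt = 1.5188 (t = 2.4148), x⁻ = (-0.0124) → reset → x⁺ = (-0.2914), jump to mode 3
Mode 3: flow for 0.3388 to horizon, guard not reached → x = (-0.7245)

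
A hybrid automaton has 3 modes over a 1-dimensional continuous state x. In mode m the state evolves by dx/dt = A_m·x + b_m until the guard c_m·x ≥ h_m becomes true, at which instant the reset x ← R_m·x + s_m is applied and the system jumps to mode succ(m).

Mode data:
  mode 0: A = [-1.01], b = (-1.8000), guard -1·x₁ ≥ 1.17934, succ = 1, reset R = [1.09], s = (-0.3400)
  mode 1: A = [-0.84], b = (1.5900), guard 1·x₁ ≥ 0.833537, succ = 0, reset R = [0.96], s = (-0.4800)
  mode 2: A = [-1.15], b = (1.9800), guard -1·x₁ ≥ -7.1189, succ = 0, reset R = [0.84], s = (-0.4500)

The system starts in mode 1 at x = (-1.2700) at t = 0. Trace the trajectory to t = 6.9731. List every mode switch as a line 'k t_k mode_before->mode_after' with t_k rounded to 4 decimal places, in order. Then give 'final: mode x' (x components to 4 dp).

Mode 1: guard c·x = 0.8335 hit at Δt = 1.3022 (t = 1.3022), x⁻ = (0.8335) → reset → x⁺ = (0.3202), jump to mode 0
Mode 0: guard c·x = 1.1793 hit at Δt = 1.2368 (t = 2.5390), x⁻ = (-1.1793) → reset → x⁺ = (-1.6255), jump to mode 1
Mode 1: guard c·x = 0.8335 hit at Δt = 1.4290 (t = 3.9680), x⁻ = (0.8335) → reset → x⁺ = (0.3202), jump to mode 0
Mode 0: guard c·x = 1.1793 hit at Δt = 1.2368 (t = 5.2048), x⁻ = (-1.1793) → reset → x⁺ = (-1.6255), jump to mode 1
Mode 1: guard c·x = 0.8335 hit at Δt = 1.4290 (t = 6.6338), x⁻ = (0.8335) → reset → x⁺ = (0.3202), jump to mode 0
Mode 0: flow for 0.3393 to horizon, guard not reached → x = (-0.2898)

1 1.3022 1->0
2 2.5390 0->1
3 3.9680 1->0
4 5.2048 0->1
5 6.6338 1->0
final: 0 -0.2898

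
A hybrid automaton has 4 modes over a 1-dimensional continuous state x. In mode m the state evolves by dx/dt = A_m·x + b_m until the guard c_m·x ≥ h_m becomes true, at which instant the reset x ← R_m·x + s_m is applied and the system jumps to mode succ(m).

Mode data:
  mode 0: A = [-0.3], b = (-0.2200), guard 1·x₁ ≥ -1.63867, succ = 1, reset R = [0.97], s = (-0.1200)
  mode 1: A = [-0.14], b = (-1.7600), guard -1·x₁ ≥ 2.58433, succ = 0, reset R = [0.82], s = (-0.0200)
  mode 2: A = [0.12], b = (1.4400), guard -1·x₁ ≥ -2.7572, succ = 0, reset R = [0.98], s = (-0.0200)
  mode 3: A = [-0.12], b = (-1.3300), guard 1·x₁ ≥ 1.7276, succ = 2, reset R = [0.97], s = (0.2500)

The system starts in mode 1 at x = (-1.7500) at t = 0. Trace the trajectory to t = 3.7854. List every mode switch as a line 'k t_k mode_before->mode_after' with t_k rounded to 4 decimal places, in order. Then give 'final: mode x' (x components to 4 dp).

1 0.5731 1->0
2 2.0400 0->1
3 2.6398 1->0
final: 0 -1.7303

Mode 1: guard c·x = 2.5843 hit at Δt = 0.5731 (t = 0.5731), x⁻ = (-2.5843) → reset → x⁺ = (-2.1392), jump to mode 0
Mode 0: guard c·x = -1.6387 hit at Δt = 1.4669 (t = 2.0400), x⁻ = (-1.6387) → reset → x⁺ = (-1.7095), jump to mode 1
Mode 1: guard c·x = 2.5843 hit at Δt = 0.5998 (t = 2.6398), x⁻ = (-2.5843) → reset → x⁺ = (-2.1392), jump to mode 0
Mode 0: flow for 1.1456 to horizon, guard not reached → x = (-1.7303)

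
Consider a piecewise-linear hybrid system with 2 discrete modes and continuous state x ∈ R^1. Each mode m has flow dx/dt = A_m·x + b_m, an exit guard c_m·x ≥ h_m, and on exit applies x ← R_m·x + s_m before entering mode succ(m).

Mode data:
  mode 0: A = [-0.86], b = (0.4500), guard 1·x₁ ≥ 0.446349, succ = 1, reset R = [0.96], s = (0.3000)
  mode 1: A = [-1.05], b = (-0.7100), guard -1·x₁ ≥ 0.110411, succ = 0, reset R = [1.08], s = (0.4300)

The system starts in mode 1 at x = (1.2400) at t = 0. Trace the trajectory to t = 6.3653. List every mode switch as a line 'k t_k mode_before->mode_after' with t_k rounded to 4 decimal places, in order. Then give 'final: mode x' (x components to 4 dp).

1 1.1618 1->0
2 2.3436 0->1
3 3.2097 1->0
4 4.3915 0->1
5 5.2575 1->0
final: 0 0.4413

Mode 1: guard c·x = 0.1104 hit at Δt = 1.1618 (t = 1.1618), x⁻ = (-0.1104) → reset → x⁺ = (0.3108), jump to mode 0
Mode 0: guard c·x = 0.4463 hit at Δt = 1.1818 (t = 2.3436), x⁻ = (0.4463) → reset → x⁺ = (0.7285), jump to mode 1
Mode 1: guard c·x = 0.1104 hit at Δt = 0.8661 (t = 3.2097), x⁻ = (-0.1104) → reset → x⁺ = (0.3108), jump to mode 0
Mode 0: guard c·x = 0.4463 hit at Δt = 1.1818 (t = 4.3915), x⁻ = (0.4463) → reset → x⁺ = (0.7285), jump to mode 1
Mode 1: guard c·x = 0.1104 hit at Δt = 0.8661 (t = 5.2575), x⁻ = (-0.1104) → reset → x⁺ = (0.3108), jump to mode 0
Mode 0: flow for 1.1078 to horizon, guard not reached → x = (0.4413)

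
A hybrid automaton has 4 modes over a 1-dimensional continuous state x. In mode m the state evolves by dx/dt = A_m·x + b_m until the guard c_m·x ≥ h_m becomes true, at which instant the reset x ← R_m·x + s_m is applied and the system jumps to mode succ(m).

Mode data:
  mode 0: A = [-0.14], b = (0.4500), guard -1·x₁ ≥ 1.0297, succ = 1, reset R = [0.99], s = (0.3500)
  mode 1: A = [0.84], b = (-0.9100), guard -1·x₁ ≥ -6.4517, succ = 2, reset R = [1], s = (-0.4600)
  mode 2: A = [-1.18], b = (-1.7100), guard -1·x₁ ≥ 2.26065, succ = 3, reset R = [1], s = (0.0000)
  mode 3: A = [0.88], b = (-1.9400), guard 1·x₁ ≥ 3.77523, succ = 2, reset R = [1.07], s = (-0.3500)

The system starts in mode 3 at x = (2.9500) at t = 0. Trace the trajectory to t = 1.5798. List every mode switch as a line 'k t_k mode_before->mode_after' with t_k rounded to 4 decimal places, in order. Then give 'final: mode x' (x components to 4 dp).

Mode 3: guard c·x = 3.7752 hit at Δt = 0.8469 (t = 0.8469), x⁻ = (3.7752) → reset → x⁺ = (3.6895), jump to mode 2
Mode 2: flow for 0.7329 to horizon, guard not reached → x = (0.7149)

1 0.8469 3->2
final: 2 0.7149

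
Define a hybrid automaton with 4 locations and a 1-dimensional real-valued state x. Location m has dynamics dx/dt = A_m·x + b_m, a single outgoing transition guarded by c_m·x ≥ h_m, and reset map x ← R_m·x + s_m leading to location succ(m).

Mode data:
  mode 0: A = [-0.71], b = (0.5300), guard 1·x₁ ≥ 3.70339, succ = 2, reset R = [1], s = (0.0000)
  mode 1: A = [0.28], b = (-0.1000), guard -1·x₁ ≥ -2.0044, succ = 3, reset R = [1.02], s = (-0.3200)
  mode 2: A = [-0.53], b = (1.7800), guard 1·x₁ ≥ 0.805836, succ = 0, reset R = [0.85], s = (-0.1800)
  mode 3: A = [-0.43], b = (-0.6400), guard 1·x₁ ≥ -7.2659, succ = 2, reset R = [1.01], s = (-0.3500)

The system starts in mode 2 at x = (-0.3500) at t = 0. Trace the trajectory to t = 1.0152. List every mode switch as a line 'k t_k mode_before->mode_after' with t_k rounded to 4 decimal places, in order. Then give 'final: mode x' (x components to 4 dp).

1 0.7047 2->0
final: 0 0.5527

Mode 2: guard c·x = 0.8058 hit at Δt = 0.7047 (t = 0.7047), x⁻ = (0.8058) → reset → x⁺ = (0.5050), jump to mode 0
Mode 0: flow for 0.3105 to horizon, guard not reached → x = (0.5527)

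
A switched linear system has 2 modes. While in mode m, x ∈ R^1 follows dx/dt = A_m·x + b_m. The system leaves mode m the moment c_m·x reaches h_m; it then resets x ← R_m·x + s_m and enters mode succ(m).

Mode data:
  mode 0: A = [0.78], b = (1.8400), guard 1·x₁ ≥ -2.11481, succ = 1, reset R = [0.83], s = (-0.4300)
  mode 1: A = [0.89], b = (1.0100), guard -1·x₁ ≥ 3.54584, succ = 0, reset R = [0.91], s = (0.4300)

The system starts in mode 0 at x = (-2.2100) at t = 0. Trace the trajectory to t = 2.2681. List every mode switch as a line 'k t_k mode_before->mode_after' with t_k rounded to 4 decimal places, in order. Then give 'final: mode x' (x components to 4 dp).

Mode 0: guard c·x = -2.1148 hit at Δt = 0.6334 (t = 0.6334), x⁻ = (-2.1148) → reset → x⁺ = (-2.1853), jump to mode 1
Mode 1: guard c·x = 3.5458 hit at Δt = 0.9335 (t = 1.5669), x⁻ = (-3.5458) → reset → x⁺ = (-2.7967), jump to mode 0
Mode 0: flow for 0.7012 to horizon, guard not reached → x = (-3.1154)

1 0.6334 0->1
2 1.5669 1->0
final: 0 -3.1154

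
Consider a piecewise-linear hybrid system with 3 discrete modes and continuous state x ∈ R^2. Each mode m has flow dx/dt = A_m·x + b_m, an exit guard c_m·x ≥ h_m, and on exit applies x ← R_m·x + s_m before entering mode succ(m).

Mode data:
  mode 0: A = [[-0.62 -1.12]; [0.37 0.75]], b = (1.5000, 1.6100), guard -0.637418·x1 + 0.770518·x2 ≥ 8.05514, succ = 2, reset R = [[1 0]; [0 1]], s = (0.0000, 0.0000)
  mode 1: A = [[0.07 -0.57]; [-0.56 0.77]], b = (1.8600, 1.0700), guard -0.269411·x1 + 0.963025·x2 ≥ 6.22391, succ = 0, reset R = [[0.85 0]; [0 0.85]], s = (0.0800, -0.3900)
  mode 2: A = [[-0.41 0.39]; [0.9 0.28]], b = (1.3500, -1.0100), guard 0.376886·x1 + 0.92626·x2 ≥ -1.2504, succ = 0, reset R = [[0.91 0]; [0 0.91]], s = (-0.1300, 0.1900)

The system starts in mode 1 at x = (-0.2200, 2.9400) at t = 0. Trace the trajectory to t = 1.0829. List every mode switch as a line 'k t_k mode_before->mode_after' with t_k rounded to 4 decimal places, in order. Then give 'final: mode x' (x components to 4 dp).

Mode 1: guard c·x = 6.2239 hit at Δt = 0.7097 (t = 0.7097), x⁻ = (-0.7119, 6.2637) → reset → x⁺ = (-0.5252, 4.9341), jump to mode 0
Mode 0: flow for 0.3732 to horizon, guard not reached → x = (-2.1512, 7.0206)

1 0.7097 1->0
final: 0 -2.1512 7.0206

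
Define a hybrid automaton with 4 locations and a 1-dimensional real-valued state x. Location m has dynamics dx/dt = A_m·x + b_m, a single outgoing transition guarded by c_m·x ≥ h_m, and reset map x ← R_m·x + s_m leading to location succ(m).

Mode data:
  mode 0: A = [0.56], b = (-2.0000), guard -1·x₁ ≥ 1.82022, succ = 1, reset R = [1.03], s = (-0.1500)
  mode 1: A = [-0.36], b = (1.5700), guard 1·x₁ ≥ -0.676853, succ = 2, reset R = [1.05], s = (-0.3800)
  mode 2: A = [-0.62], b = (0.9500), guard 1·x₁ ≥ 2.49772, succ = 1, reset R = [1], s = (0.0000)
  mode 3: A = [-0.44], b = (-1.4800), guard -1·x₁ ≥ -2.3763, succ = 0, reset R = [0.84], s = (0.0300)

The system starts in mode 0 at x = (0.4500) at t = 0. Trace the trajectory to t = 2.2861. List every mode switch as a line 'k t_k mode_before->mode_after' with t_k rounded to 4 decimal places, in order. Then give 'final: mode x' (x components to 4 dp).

Mode 0: guard c·x = 1.8202 hit at Δt = 0.9760 (t = 0.9760), x⁻ = (-1.8202) → reset → x⁺ = (-2.0248), jump to mode 1
Mode 1: guard c·x = -0.6769 hit at Δt = 0.6586 (t = 1.6346), x⁻ = (-0.6769) → reset → x⁺ = (-1.0907), jump to mode 2
Mode 2: flow for 0.6515 to horizon, guard not reached → x = (-0.2191)

1 0.9760 0->1
2 1.6346 1->2
final: 2 -0.2191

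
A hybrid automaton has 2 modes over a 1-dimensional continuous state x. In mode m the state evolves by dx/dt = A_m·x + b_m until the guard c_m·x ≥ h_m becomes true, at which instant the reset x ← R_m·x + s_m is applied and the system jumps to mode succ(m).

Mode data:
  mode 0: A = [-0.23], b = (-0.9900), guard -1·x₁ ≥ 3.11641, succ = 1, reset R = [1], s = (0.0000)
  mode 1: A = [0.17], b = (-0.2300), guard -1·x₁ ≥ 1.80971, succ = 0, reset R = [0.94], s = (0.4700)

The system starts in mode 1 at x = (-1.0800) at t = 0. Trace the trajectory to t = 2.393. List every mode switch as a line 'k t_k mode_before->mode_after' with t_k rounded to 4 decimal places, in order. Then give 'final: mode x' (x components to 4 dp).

1 1.5430 1->0
final: 0 -1.7769

Mode 1: guard c·x = 1.8097 hit at Δt = 1.5430 (t = 1.5430), x⁻ = (-1.8097) → reset → x⁺ = (-1.2311), jump to mode 0
Mode 0: flow for 0.8500 to horizon, guard not reached → x = (-1.7769)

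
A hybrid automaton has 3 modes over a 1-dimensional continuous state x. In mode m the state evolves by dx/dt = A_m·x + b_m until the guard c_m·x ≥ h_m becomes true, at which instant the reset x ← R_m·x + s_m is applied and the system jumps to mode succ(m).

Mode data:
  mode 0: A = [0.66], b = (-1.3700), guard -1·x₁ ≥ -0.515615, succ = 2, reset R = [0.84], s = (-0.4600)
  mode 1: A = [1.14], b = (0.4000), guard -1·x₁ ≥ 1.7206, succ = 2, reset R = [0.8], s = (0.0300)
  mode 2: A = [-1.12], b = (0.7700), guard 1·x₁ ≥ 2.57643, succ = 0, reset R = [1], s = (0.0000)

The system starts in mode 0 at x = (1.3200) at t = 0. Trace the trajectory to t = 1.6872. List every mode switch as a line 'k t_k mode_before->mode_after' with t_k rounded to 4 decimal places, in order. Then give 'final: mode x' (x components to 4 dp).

1 1.0982 0->2
final: 2 0.3182

Mode 0: guard c·x = -0.5156 hit at Δt = 1.0982 (t = 1.0982), x⁻ = (0.5156) → reset → x⁺ = (-0.0269), jump to mode 2
Mode 2: flow for 0.5890 to horizon, guard not reached → x = (0.3182)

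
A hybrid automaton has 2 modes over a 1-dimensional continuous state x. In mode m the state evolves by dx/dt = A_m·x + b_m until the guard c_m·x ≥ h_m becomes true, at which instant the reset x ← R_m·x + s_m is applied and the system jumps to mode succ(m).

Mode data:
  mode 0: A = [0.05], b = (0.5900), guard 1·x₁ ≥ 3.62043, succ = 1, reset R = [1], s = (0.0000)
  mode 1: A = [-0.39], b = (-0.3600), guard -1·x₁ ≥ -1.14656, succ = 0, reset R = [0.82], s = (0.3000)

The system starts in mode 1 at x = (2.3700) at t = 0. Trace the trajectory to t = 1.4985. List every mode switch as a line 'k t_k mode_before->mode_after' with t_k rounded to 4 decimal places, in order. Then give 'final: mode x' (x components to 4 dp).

1 1.1909 1->0
final: 0 1.4423

Mode 1: guard c·x = -1.1466 hit at Δt = 1.1909 (t = 1.1909), x⁻ = (1.1466) → reset → x⁺ = (1.2402), jump to mode 0
Mode 0: flow for 0.3076 to horizon, guard not reached → x = (1.4423)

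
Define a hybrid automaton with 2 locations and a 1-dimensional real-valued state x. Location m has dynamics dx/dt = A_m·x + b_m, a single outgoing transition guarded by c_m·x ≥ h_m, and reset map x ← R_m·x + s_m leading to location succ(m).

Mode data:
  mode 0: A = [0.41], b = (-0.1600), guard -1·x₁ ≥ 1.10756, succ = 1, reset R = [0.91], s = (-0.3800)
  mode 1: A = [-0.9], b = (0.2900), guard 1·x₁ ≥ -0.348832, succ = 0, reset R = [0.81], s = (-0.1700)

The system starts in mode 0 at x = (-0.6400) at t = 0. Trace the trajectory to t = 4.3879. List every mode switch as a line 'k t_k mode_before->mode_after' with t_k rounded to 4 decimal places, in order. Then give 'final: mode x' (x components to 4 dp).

Mode 0: guard c·x = 1.1076 hit at Δt = 0.9127 (t = 0.9127), x⁻ = (-1.1076) → reset → x⁺ = (-1.3879), jump to mode 1
Mode 1: guard c·x = -0.3488 hit at Δt = 1.0394 (t = 1.9521), x⁻ = (-0.3488) → reset → x⁺ = (-0.4526), jump to mode 0
Mode 0: guard c·x = 1.1076 hit at Δt = 1.4025 (t = 3.3546), x⁻ = (-1.1076) → reset → x⁺ = (-1.3879), jump to mode 1
Mode 1: flow for 1.0333 to horizon, guard not reached → x = (-0.3525)

1 0.9127 0->1
2 1.9521 1->0
3 3.3546 0->1
final: 1 -0.3525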